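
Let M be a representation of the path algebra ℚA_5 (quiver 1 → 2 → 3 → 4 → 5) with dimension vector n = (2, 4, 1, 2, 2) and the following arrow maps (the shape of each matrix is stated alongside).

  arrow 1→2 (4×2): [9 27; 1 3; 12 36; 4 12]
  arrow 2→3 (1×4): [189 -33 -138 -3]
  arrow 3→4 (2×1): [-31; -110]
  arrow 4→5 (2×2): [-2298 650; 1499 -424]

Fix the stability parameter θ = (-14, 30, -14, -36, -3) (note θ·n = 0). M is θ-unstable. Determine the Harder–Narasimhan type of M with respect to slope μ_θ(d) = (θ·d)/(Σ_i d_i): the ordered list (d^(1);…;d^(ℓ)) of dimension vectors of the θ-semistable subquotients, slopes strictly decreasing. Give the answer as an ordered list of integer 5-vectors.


Via rank(M_{q-1}∘⋯∘M_p): M ≅ I[1,1], I[1,2], I[2,2]^2, I[2,5], I[4,5].
μ_θ-semistable layers: μ^(1)=30; μ^(2)=-3; μ^(3)=-20/3; μ^(4)=-14; μ^(5)=-36

((0, 3, 0, 0, 0); (0, 0, 0, 0, 2); (0, 1, 1, 1, 0); (2, 0, 0, 0, 0); (0, 0, 0, 1, 0))


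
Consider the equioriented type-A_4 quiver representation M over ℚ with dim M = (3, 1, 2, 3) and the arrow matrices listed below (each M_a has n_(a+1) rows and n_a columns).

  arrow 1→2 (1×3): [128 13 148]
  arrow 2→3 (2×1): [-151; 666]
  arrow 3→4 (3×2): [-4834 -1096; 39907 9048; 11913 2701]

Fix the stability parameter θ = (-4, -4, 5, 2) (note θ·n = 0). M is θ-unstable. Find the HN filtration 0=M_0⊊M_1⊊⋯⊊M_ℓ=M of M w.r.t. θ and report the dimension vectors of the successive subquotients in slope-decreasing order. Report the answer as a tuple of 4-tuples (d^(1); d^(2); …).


Barcode: M ≅ I[1,1]^2, I[1,4], I[3,4], I[4,4]. HN layers by μ_θ (3 steps, strictly decreasing):
  μ^(1)=7/2; μ^(2)=2; μ^(3)=-4

((0, 0, 2, 2); (0, 0, 0, 1); (3, 1, 0, 0))


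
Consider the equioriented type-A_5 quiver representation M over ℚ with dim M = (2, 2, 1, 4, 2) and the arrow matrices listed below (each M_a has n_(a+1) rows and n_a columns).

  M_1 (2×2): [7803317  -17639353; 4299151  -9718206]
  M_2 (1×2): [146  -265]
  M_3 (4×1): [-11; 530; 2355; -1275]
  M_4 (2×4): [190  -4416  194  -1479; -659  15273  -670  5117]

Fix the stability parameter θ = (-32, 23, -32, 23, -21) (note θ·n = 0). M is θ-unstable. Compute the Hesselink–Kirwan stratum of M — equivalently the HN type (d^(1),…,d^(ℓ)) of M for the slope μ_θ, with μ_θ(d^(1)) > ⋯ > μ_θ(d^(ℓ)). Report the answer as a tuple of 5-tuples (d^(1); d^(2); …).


Via rank(M_{q-1}∘⋯∘M_p): M ≅ I[1,2], I[1,5], I[4,4]^2, I[4,5].
μ_θ-semistable layers: μ^(1)=23; μ^(2)=1; μ^(3)=-9/2; μ^(4)=-32

((0, 1, 0, 2, 0); (0, 0, 0, 2, 2); (0, 1, 1, 0, 0); (2, 0, 0, 0, 0))


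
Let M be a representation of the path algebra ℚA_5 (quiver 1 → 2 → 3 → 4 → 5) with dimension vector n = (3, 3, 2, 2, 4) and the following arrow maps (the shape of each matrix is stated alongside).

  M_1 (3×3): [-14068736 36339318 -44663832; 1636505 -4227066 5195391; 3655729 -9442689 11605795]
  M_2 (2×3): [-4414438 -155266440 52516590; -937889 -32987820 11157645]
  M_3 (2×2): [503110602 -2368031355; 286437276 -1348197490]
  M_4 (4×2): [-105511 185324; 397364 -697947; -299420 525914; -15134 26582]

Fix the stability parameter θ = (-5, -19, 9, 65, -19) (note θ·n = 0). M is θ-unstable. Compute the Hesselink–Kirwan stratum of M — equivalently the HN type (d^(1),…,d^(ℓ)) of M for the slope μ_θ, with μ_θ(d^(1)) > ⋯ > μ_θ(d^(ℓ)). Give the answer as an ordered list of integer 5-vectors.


Via rank(M_{q-1}∘⋯∘M_p): M ≅ I[1,1], I[1,2], I[1,5], I[2,2], I[3,3], I[4,5], I[5,5]^2.
μ_θ-semistable layers: μ^(1)=23; μ^(2)=9; μ^(3)=-5; μ^(4)=-12; μ^(5)=-19

((0, 0, 0, 2, 2); (0, 0, 2, 0, 0); (1, 0, 0, 0, 0); (2, 2, 0, 0, 0); (0, 1, 0, 0, 2))


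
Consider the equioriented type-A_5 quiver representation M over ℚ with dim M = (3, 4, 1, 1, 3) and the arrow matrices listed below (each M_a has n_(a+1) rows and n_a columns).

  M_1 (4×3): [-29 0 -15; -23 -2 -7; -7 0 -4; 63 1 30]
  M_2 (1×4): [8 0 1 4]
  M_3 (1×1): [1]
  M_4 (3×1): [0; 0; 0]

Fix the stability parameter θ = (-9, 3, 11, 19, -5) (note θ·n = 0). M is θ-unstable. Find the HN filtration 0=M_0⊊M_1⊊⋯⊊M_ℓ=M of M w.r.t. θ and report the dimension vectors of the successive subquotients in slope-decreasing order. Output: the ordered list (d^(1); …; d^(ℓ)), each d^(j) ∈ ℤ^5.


Barcode: M ≅ I[1,2]^2, I[1,4], I[2,2], I[5,5]^3. HN layers by μ_θ (5 steps, strictly decreasing):
  μ^(1)=19; μ^(2)=11; μ^(3)=3; μ^(4)=-5; μ^(5)=-9

((0, 0, 0, 1, 0); (0, 0, 1, 0, 0); (0, 4, 0, 0, 0); (0, 0, 0, 0, 3); (3, 0, 0, 0, 0))


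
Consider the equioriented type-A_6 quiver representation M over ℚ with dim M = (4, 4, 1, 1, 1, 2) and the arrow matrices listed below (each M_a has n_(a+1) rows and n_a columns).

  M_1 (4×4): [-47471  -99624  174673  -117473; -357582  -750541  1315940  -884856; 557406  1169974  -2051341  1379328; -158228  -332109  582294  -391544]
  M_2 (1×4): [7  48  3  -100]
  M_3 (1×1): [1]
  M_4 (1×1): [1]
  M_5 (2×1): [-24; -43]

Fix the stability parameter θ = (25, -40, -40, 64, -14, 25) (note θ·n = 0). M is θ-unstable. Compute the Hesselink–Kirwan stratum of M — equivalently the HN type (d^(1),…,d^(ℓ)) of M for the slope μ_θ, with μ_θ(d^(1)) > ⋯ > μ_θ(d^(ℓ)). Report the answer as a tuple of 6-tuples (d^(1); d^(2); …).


Interval decomposition of M: I[1,2]^3, I[1,6], I[6,6].
HN type (ℓ=3): μ^(1)=25; μ^(2)=-15/2; μ^(3)=-55/3

((0, 0, 0, 1, 1, 2); (3, 3, 0, 0, 0, 0); (1, 1, 1, 0, 0, 0))


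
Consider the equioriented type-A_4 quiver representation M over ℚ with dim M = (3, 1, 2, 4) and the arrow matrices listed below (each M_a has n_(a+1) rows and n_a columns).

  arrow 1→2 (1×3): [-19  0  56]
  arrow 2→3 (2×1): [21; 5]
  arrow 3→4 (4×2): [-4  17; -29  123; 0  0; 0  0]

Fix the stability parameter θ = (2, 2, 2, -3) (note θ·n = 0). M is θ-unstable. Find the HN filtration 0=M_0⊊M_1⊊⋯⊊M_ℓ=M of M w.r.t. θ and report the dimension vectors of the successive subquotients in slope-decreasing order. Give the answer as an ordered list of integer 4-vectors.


Barcode: M ≅ I[1,1]^2, I[1,4], I[3,4], I[4,4]^2. HN layers by μ_θ (4 steps, strictly decreasing):
  μ^(1)=2; μ^(2)=3/4; μ^(3)=-1/2; μ^(4)=-3

((2, 0, 0, 0); (1, 1, 1, 1); (0, 0, 1, 1); (0, 0, 0, 2))


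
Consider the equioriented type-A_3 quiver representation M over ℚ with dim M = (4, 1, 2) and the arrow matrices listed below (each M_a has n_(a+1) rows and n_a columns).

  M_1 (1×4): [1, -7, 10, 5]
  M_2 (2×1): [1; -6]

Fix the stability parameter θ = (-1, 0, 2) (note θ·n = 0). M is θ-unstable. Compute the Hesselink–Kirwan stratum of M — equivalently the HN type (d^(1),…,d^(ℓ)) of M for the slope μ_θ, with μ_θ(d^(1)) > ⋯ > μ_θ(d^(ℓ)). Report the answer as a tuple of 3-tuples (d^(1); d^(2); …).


Via rank(M_{q-1}∘⋯∘M_p): M ≅ I[1,1]^3, I[1,3], I[3,3].
μ_θ-semistable layers: μ^(1)=2; μ^(2)=0; μ^(3)=-1

((0, 0, 2); (0, 1, 0); (4, 0, 0))


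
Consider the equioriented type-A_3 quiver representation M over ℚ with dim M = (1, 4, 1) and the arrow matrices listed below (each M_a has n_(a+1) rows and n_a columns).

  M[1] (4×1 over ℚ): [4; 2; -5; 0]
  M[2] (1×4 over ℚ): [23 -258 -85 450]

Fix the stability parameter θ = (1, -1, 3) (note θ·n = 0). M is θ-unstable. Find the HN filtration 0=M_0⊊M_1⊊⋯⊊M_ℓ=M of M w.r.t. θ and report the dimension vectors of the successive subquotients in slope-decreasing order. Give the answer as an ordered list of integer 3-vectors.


Barcode: M ≅ I[1,3], I[2,2]^3. HN layers by μ_θ (3 steps, strictly decreasing):
  μ^(1)=3; μ^(2)=0; μ^(3)=-1

((0, 0, 1); (1, 1, 0); (0, 3, 0))


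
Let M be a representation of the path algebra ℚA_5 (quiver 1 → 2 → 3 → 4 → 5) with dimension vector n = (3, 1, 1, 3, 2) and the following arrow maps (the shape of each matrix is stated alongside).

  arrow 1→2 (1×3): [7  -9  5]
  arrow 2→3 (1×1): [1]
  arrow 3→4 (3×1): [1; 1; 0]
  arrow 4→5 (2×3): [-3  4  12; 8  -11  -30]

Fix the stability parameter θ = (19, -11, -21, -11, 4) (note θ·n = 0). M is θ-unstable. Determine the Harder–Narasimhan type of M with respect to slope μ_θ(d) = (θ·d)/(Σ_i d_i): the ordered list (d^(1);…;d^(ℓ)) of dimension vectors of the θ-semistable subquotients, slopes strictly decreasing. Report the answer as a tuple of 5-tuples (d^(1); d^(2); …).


Interval decomposition of M: I[1,1]^2, I[1,5], I[4,4], I[4,5].
HN type (ℓ=4): μ^(1)=19; μ^(2)=4; μ^(3)=-6; μ^(4)=-11

((2, 0, 0, 0, 0); (0, 0, 0, 0, 2); (1, 1, 1, 1, 0); (0, 0, 0, 2, 0))


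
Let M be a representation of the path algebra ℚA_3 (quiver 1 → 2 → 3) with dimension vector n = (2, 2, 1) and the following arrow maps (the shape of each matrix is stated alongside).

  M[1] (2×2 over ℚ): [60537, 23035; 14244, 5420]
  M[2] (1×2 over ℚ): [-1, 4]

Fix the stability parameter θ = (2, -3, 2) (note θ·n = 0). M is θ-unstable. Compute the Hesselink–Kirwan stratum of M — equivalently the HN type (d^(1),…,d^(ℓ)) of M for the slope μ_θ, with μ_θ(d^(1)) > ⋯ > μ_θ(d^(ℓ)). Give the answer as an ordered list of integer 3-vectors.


Interval decomposition of M: I[1,1], I[1,3], I[2,2].
HN type (ℓ=3): μ^(1)=2; μ^(2)=-1/2; μ^(3)=-3

((1, 0, 1); (1, 1, 0); (0, 1, 0))


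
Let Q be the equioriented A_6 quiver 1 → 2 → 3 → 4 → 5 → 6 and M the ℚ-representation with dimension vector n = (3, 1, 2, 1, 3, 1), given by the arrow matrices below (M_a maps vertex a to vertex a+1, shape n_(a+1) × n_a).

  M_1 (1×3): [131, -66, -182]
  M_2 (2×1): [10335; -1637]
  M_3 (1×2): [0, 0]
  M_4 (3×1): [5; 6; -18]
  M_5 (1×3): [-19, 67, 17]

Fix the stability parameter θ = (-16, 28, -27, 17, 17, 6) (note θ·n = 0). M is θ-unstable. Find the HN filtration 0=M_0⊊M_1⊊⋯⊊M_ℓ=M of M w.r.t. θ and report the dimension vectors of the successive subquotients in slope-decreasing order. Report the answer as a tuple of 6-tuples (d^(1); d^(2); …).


Barcode: M ≅ I[1,1]^2, I[1,3], I[3,3], I[4,6], I[5,5]^2. HN layers by μ_θ (5 steps, strictly decreasing):
  μ^(1)=17; μ^(2)=40/3; μ^(3)=1/2; μ^(4)=-16; μ^(5)=-27

((0, 0, 0, 0, 2, 0); (0, 0, 0, 1, 1, 1); (0, 1, 1, 0, 0, 0); (3, 0, 0, 0, 0, 0); (0, 0, 1, 0, 0, 0))


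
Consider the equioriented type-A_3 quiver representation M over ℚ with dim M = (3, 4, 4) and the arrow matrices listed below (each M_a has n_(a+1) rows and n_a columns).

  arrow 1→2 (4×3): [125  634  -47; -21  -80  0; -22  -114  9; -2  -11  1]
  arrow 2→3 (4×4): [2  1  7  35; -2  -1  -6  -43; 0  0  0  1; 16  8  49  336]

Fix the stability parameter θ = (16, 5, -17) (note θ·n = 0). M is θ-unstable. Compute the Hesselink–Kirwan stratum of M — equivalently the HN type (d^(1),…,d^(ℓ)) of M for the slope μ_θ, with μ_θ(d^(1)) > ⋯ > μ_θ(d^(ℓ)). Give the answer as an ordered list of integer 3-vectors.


Via rank(M_{q-1}∘⋯∘M_p): M ≅ I[1,3]^3, I[2,2], I[3,3].
μ_θ-semistable layers: μ^(1)=5; μ^(2)=4/3; μ^(3)=-17

((0, 1, 0); (3, 3, 3); (0, 0, 1))


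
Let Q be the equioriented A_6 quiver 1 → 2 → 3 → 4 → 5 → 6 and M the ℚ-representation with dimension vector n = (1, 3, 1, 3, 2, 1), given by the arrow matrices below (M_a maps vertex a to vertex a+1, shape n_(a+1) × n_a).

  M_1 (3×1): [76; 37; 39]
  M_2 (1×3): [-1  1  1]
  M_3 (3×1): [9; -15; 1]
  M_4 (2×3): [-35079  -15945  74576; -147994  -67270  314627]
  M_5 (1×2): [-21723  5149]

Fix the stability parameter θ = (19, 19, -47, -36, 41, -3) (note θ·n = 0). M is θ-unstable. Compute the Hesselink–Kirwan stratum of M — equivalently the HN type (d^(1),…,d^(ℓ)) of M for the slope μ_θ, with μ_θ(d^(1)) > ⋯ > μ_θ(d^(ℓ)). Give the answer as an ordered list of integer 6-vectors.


Interval decomposition of M: I[1,2], I[2,2], I[2,6], I[4,4], I[4,5].
HN type (ℓ=4): μ^(1)=41; μ^(2)=19; μ^(3)=-64/3; μ^(4)=-36

((0, 0, 0, 0, 1, 0); (1, 2, 0, 0, 1, 1); (0, 1, 1, 1, 0, 0); (0, 0, 0, 2, 0, 0))


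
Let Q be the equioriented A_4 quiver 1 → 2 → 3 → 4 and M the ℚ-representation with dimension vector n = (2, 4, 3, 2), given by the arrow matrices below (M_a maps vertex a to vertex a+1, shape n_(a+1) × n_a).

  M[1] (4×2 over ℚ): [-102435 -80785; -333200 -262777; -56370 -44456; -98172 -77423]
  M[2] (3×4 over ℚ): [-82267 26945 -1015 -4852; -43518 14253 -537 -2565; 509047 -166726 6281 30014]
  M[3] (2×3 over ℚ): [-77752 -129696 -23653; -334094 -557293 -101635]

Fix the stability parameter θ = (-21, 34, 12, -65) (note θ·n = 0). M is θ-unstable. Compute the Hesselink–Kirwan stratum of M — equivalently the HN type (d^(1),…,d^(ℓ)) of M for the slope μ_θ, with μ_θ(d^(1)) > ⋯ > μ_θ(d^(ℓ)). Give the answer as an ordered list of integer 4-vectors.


Barcode: M ≅ I[1,4]^2, I[2,2], I[2,3]. HN layers by μ_θ (4 steps, strictly decreasing):
  μ^(1)=34; μ^(2)=23; μ^(3)=-19/3; μ^(4)=-21

((0, 1, 0, 0); (0, 1, 1, 0); (0, 2, 2, 2); (2, 0, 0, 0))


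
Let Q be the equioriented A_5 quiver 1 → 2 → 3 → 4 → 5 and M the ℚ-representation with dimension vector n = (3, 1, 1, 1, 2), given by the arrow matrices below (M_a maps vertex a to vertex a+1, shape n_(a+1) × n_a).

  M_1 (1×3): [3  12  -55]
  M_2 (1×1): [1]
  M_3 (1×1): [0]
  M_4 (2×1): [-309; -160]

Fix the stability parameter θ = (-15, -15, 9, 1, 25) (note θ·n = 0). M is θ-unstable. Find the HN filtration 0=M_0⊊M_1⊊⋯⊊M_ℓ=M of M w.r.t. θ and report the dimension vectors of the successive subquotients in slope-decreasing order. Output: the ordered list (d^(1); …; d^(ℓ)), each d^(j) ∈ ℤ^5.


Interval decomposition of M: I[1,1]^2, I[1,3], I[4,5], I[5,5].
HN type (ℓ=4): μ^(1)=25; μ^(2)=9; μ^(3)=1; μ^(4)=-15

((0, 0, 0, 0, 2); (0, 0, 1, 0, 0); (0, 0, 0, 1, 0); (3, 1, 0, 0, 0))


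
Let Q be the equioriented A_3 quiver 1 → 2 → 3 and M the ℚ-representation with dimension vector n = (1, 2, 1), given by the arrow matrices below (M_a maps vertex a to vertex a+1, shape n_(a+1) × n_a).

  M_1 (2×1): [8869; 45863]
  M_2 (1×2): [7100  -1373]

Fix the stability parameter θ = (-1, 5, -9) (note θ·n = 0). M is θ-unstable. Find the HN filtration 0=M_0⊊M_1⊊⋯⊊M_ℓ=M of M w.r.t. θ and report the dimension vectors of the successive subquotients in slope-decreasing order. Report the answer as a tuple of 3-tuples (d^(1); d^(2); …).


Interval decomposition of M: I[1,3], I[2,2].
HN type (ℓ=2): μ^(1)=5; μ^(2)=-5/3

((0, 1, 0); (1, 1, 1))


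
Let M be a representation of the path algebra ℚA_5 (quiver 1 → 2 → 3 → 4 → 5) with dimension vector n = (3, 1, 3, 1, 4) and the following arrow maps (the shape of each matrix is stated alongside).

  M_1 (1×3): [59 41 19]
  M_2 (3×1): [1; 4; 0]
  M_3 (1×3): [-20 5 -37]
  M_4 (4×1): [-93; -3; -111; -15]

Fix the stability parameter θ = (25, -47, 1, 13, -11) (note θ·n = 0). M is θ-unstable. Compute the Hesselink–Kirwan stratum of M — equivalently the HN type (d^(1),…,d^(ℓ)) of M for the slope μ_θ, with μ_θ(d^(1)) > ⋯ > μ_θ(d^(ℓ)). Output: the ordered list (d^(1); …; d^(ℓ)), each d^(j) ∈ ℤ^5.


Interval decomposition of M: I[1,1]^2, I[1,3], I[3,3], I[3,5], I[5,5]^3.
HN type (ℓ=3): μ^(1)=25; μ^(2)=1; μ^(3)=-11

((2, 0, 0, 0, 0); (0, 0, 3, 1, 1); (1, 1, 0, 0, 3))


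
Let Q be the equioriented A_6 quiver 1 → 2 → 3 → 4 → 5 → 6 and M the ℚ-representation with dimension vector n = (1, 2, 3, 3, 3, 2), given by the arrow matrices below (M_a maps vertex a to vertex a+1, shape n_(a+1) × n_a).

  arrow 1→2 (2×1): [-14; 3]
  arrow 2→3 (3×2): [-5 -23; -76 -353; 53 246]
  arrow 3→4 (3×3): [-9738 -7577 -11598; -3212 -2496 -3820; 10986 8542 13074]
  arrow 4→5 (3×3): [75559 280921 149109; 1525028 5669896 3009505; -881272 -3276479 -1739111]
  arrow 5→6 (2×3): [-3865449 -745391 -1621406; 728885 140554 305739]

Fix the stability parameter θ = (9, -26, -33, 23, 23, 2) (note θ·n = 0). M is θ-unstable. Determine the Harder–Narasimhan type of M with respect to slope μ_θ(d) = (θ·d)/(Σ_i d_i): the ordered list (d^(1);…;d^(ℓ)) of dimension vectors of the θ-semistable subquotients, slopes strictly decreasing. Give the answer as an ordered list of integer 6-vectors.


Interval decomposition of M: I[1,6], I[2,3], I[3,6], I[4,5].
HN type (ℓ=5): μ^(1)=23; μ^(2)=16; μ^(3)=-50/3; μ^(4)=-59/2; μ^(5)=-33

((0, 0, 0, 1, 1, 0); (0, 0, 0, 2, 2, 2); (1, 1, 1, 0, 0, 0); (0, 1, 1, 0, 0, 0); (0, 0, 1, 0, 0, 0))


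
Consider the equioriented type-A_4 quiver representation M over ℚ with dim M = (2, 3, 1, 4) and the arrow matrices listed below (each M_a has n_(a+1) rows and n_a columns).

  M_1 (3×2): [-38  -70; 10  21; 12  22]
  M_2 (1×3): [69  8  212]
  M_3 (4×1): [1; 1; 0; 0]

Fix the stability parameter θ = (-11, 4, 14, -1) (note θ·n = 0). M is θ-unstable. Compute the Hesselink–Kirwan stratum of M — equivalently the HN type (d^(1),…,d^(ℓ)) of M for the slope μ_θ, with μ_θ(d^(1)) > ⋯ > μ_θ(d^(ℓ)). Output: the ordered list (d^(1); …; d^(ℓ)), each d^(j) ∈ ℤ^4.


Barcode: M ≅ I[1,2], I[1,4], I[2,2], I[4,4]^3. HN layers by μ_θ (4 steps, strictly decreasing):
  μ^(1)=13/2; μ^(2)=4; μ^(3)=-1; μ^(4)=-11

((0, 0, 1, 1); (0, 3, 0, 0); (0, 0, 0, 3); (2, 0, 0, 0))


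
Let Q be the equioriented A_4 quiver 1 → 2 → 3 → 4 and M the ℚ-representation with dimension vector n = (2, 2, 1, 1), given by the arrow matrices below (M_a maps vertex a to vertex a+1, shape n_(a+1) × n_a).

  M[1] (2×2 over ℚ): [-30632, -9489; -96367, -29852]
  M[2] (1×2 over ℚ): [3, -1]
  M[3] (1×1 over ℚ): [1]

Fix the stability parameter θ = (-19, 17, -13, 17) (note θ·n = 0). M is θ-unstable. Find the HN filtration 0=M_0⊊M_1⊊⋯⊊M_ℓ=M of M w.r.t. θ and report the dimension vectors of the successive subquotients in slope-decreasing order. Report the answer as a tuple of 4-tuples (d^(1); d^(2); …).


Barcode: M ≅ I[1,2], I[1,4]. HN layers by μ_θ (3 steps, strictly decreasing):
  μ^(1)=17; μ^(2)=2; μ^(3)=-19

((0, 1, 0, 1); (0, 1, 1, 0); (2, 0, 0, 0))


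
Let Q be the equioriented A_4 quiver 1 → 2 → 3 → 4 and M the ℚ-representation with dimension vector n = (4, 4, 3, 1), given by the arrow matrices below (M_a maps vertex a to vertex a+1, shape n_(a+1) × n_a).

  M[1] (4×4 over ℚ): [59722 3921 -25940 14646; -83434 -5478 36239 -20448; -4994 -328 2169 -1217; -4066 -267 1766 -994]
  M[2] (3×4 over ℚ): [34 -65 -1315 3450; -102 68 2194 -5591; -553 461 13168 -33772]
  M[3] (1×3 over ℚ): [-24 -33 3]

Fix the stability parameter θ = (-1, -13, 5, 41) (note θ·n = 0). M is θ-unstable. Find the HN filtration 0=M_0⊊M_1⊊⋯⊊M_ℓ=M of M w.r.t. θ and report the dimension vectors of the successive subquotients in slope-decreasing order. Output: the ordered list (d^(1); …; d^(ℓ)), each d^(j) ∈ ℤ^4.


Interval decomposition of M: I[1,1], I[1,3]^2, I[1,4], I[2,2].
HN type (ℓ=5): μ^(1)=41; μ^(2)=5; μ^(3)=-1; μ^(4)=-7; μ^(5)=-13

((0, 0, 0, 1); (0, 0, 3, 0); (1, 0, 0, 0); (3, 3, 0, 0); (0, 1, 0, 0))


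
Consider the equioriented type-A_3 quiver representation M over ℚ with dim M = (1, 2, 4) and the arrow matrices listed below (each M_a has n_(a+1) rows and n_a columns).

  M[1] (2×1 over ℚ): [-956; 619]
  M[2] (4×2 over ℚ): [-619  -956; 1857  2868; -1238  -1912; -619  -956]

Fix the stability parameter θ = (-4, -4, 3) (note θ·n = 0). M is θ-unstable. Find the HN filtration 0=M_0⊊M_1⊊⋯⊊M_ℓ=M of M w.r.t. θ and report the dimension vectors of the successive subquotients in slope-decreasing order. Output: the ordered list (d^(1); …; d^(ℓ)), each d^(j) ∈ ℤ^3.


Via rank(M_{q-1}∘⋯∘M_p): M ≅ I[1,2], I[2,3], I[3,3]^3.
μ_θ-semistable layers: μ^(1)=3; μ^(2)=-4

((0, 0, 4); (1, 2, 0))


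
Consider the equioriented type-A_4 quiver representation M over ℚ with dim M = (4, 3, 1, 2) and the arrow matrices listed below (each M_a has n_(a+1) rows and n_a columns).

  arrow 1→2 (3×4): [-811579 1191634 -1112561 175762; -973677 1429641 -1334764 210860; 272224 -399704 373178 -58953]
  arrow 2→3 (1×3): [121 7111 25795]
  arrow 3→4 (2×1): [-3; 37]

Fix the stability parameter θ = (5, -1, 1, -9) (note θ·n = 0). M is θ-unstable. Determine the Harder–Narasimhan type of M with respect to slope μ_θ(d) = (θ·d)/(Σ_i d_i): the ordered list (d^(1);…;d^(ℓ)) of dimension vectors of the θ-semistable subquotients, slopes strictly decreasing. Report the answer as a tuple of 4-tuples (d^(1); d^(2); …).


Via rank(M_{q-1}∘⋯∘M_p): M ≅ I[1,1], I[1,2]^2, I[1,4], I[4,4].
μ_θ-semistable layers: μ^(1)=5; μ^(2)=2; μ^(3)=-1; μ^(4)=-9

((1, 0, 0, 0); (2, 2, 0, 0); (1, 1, 1, 1); (0, 0, 0, 1))


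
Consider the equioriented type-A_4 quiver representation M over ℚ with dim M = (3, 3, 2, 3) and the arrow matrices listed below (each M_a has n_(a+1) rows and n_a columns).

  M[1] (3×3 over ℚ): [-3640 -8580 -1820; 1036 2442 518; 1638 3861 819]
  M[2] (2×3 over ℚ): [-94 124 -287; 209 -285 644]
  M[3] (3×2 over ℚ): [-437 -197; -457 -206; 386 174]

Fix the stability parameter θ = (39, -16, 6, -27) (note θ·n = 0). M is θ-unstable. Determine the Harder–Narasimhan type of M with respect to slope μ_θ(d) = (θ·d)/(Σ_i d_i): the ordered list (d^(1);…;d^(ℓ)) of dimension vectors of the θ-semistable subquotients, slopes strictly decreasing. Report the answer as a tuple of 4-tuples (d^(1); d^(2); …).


Interval decomposition of M: I[1,1]^2, I[1,4], I[2,2], I[2,4], I[4,4].
HN type (ℓ=5): μ^(1)=39; μ^(2)=1/2; μ^(3)=-21/2; μ^(4)=-16; μ^(5)=-27

((2, 0, 0, 0); (1, 1, 1, 1); (0, 0, 1, 1); (0, 2, 0, 0); (0, 0, 0, 1))


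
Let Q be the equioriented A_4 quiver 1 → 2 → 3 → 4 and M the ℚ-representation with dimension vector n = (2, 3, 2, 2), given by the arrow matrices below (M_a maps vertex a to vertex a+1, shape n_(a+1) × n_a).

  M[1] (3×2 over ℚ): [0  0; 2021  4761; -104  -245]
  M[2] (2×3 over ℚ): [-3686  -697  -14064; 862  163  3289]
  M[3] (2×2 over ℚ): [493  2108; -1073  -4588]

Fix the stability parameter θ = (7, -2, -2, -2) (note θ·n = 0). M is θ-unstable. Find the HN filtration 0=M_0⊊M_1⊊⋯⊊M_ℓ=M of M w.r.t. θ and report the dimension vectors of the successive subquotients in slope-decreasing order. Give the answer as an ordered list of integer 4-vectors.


Via rank(M_{q-1}∘⋯∘M_p): M ≅ I[1,3], I[1,4], I[2,2], I[4,4].
μ_θ-semistable layers: μ^(1)=1; μ^(2)=1/4; μ^(3)=-2

((1, 1, 1, 0); (1, 1, 1, 1); (0, 1, 0, 1))


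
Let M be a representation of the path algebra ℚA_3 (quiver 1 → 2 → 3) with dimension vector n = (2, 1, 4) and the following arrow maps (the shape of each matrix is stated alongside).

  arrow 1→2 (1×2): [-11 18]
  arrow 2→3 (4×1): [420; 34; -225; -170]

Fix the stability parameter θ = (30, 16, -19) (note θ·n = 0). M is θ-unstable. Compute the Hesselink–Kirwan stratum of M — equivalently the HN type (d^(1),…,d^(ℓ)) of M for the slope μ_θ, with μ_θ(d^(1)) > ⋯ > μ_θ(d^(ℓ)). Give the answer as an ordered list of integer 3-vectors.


Barcode: M ≅ I[1,1], I[1,3], I[3,3]^3. HN layers by μ_θ (3 steps, strictly decreasing):
  μ^(1)=30; μ^(2)=9; μ^(3)=-19

((1, 0, 0); (1, 1, 1); (0, 0, 3))


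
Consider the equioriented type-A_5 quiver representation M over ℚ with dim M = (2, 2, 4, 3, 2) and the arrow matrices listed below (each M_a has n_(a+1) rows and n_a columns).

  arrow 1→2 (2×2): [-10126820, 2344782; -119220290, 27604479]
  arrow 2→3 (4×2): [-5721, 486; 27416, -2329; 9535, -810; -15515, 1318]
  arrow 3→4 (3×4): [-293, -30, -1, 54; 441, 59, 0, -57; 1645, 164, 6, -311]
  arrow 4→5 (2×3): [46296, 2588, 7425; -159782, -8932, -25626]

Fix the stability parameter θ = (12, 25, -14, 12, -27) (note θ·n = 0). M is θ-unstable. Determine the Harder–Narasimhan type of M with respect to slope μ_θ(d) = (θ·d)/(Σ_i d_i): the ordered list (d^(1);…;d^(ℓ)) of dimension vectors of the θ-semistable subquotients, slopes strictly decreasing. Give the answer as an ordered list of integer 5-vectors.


Barcode: M ≅ I[1,1], I[1,5], I[2,5], I[3,3], I[3,4]. HN layers by μ_θ (4 steps, strictly decreasing):
  μ^(1)=12; μ^(2)=8/5; μ^(3)=-1; μ^(4)=-14

((1, 0, 0, 1, 0); (1, 1, 1, 1, 1); (0, 1, 1, 1, 1); (0, 0, 2, 0, 0))


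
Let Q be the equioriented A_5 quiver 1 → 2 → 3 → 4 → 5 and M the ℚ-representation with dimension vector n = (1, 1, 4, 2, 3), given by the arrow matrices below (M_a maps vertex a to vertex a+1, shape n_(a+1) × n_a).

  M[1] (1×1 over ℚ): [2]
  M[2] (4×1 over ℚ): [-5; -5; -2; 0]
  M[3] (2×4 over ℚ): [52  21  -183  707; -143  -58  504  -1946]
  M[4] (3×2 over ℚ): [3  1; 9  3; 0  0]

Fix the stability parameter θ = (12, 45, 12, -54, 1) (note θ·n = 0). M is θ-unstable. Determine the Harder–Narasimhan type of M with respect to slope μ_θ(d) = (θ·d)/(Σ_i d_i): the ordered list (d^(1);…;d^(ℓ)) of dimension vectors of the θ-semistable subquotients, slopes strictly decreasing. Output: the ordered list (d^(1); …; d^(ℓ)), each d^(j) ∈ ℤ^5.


Barcode: M ≅ I[1,4], I[3,3]^2, I[3,5], I[5,5]^2. HN layers by μ_θ (4 steps, strictly decreasing):
  μ^(1)=12; μ^(2)=15/4; μ^(3)=1; μ^(4)=-21

((0, 0, 2, 0, 0); (1, 1, 1, 1, 0); (0, 0, 0, 0, 3); (0, 0, 1, 1, 0))


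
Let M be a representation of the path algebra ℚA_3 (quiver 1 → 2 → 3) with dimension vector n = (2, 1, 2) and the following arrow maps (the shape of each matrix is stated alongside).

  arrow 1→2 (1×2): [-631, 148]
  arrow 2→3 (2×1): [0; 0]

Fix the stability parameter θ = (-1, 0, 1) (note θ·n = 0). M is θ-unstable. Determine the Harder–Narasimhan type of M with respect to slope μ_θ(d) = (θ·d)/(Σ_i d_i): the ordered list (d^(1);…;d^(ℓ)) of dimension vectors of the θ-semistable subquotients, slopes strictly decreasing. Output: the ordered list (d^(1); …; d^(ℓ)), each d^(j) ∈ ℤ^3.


Interval decomposition of M: I[1,1], I[1,2], I[3,3]^2.
HN type (ℓ=3): μ^(1)=1; μ^(2)=0; μ^(3)=-1

((0, 0, 2); (0, 1, 0); (2, 0, 0))


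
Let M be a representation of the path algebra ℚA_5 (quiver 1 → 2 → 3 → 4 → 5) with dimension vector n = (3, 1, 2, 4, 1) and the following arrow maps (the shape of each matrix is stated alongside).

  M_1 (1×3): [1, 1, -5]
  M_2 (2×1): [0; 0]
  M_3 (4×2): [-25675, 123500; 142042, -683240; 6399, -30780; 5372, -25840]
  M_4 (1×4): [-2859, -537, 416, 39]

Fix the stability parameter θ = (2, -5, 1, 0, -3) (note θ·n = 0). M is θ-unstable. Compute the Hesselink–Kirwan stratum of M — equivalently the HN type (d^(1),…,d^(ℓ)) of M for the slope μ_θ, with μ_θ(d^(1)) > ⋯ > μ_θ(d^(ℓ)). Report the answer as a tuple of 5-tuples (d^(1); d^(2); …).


Interval decomposition of M: I[1,1]^2, I[1,2], I[3,3], I[3,5], I[4,4]^3.
HN type (ℓ=5): μ^(1)=2; μ^(2)=1; μ^(3)=0; μ^(4)=-2/3; μ^(5)=-3/2

((2, 0, 0, 0, 0); (0, 0, 1, 0, 0); (0, 0, 0, 3, 0); (0, 0, 1, 1, 1); (1, 1, 0, 0, 0))


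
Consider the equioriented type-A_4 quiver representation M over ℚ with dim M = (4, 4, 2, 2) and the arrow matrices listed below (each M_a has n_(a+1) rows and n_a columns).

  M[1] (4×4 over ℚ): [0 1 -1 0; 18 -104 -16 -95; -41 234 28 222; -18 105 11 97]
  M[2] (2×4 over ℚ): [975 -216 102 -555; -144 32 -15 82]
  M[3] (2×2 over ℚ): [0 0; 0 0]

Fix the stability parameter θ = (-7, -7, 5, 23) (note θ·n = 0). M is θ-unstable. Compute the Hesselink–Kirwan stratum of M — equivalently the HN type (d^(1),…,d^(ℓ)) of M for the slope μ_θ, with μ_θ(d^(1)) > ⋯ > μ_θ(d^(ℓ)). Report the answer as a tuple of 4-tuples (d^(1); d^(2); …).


Barcode: M ≅ I[1,2]^2, I[1,3]^2, I[4,4]^2. HN layers by μ_θ (3 steps, strictly decreasing):
  μ^(1)=23; μ^(2)=5; μ^(3)=-7

((0, 0, 0, 2); (0, 0, 2, 0); (4, 4, 0, 0))


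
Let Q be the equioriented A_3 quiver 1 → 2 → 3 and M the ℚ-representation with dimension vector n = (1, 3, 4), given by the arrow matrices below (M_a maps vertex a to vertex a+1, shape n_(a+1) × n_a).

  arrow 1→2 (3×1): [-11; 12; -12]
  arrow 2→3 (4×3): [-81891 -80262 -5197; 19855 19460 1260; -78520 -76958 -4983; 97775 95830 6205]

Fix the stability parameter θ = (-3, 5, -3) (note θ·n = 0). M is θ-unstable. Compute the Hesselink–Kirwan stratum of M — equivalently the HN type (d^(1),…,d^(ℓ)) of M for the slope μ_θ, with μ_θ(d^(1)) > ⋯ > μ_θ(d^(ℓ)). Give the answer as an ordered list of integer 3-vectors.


Barcode: M ≅ I[1,3], I[2,2], I[2,3], I[3,3]^2. HN layers by μ_θ (3 steps, strictly decreasing):
  μ^(1)=5; μ^(2)=1; μ^(3)=-3

((0, 1, 0); (0, 2, 2); (1, 0, 2))


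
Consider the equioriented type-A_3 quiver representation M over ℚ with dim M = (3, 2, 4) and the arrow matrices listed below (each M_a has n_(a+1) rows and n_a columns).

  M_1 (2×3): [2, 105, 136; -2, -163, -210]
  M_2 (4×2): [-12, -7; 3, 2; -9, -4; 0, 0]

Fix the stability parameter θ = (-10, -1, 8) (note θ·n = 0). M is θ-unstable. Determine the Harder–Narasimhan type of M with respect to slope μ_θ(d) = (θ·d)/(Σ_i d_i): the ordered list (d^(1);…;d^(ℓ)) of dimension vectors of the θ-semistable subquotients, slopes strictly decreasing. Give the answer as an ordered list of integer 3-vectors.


Barcode: M ≅ I[1,1], I[1,3]^2, I[3,3]^2. HN layers by μ_θ (3 steps, strictly decreasing):
  μ^(1)=8; μ^(2)=-1; μ^(3)=-10

((0, 0, 4); (0, 2, 0); (3, 0, 0))


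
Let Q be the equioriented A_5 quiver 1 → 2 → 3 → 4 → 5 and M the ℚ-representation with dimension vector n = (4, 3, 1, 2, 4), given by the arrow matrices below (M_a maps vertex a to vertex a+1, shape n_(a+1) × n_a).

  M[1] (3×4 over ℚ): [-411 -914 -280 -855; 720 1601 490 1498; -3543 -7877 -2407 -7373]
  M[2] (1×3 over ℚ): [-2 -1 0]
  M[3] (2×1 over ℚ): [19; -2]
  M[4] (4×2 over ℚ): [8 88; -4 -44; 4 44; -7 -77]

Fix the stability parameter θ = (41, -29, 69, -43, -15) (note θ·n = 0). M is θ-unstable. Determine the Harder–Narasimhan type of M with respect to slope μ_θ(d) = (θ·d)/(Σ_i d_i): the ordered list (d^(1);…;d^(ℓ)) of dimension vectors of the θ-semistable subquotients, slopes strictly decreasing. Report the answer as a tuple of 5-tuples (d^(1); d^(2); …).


Via rank(M_{q-1}∘⋯∘M_p): M ≅ I[1,1], I[1,2]^2, I[1,5], I[4,4], I[5,5]^3.
μ_θ-semistable layers: μ^(1)=41; μ^(2)=6; μ^(3)=23/5; μ^(4)=-15; μ^(5)=-43

((1, 0, 0, 0, 0); (2, 2, 0, 0, 0); (1, 1, 1, 1, 1); (0, 0, 0, 0, 3); (0, 0, 0, 1, 0))


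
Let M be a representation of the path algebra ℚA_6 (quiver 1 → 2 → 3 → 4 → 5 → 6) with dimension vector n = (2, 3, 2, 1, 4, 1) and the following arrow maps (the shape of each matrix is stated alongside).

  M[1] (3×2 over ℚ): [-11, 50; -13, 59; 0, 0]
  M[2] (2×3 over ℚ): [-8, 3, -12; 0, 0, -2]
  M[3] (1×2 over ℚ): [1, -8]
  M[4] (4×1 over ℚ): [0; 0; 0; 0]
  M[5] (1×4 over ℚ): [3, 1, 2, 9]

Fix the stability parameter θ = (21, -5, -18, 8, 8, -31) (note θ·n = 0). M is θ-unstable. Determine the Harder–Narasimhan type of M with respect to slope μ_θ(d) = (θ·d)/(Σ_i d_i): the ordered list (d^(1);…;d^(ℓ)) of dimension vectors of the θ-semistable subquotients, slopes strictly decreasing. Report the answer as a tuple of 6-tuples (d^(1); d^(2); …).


Barcode: M ≅ I[1,2], I[1,4], I[2,3], I[5,5]^3, I[5,6]. HN layers by μ_θ (3 steps, strictly decreasing):
  μ^(1)=8; μ^(2)=-2/3; μ^(3)=-23/2

((1, 1, 0, 1, 3, 0); (1, 1, 1, 0, 0, 0); (0, 1, 1, 0, 1, 1))


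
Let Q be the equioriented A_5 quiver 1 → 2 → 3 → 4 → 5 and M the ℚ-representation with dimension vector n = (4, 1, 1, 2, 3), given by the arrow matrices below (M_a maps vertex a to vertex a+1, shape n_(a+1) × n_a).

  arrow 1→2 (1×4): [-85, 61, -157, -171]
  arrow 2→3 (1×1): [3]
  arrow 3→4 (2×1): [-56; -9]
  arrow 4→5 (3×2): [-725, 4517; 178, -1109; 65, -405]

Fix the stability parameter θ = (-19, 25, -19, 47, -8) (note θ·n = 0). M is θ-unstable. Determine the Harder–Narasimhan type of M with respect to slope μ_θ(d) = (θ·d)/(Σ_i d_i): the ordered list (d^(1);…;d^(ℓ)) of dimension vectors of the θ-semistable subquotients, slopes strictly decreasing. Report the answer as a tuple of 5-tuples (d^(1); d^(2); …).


Via rank(M_{q-1}∘⋯∘M_p): M ≅ I[1,1]^3, I[1,5], I[4,5], I[5,5].
μ_θ-semistable layers: μ^(1)=39/2; μ^(2)=3; μ^(3)=-8; μ^(4)=-19

((0, 0, 0, 2, 2); (0, 1, 1, 0, 0); (0, 0, 0, 0, 1); (4, 0, 0, 0, 0))


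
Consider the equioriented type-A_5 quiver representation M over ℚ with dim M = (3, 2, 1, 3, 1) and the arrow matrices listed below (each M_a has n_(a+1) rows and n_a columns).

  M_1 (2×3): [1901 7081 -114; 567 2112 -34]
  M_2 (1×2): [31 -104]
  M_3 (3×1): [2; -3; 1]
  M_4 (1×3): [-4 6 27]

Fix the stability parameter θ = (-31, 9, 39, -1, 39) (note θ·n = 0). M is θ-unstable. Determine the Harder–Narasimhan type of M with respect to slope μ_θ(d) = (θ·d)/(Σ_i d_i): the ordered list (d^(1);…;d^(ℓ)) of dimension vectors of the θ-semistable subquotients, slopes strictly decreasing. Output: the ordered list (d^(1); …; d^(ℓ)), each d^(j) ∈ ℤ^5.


Via rank(M_{q-1}∘⋯∘M_p): M ≅ I[1,1], I[1,2], I[1,5], I[4,4]^2.
μ_θ-semistable layers: μ^(1)=39; μ^(2)=19; μ^(3)=9; μ^(4)=-1; μ^(5)=-31

((0, 0, 0, 0, 1); (0, 0, 1, 1, 0); (0, 2, 0, 0, 0); (0, 0, 0, 2, 0); (3, 0, 0, 0, 0))


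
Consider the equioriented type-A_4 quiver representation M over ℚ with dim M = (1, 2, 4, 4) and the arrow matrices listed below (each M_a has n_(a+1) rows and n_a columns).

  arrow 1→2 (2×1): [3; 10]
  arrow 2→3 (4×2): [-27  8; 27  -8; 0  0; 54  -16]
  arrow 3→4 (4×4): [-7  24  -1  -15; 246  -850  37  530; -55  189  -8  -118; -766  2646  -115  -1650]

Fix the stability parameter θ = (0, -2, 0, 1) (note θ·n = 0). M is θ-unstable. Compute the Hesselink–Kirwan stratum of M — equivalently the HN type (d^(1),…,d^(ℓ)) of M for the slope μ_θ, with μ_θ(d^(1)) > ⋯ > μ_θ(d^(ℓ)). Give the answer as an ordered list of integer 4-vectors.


Via rank(M_{q-1}∘⋯∘M_p): M ≅ I[1,4], I[2,2], I[3,3], I[3,4]^2, I[4,4].
μ_θ-semistable layers: μ^(1)=1; μ^(2)=0; μ^(3)=-1; μ^(4)=-2

((0, 0, 0, 4); (0, 0, 4, 0); (1, 1, 0, 0); (0, 1, 0, 0))


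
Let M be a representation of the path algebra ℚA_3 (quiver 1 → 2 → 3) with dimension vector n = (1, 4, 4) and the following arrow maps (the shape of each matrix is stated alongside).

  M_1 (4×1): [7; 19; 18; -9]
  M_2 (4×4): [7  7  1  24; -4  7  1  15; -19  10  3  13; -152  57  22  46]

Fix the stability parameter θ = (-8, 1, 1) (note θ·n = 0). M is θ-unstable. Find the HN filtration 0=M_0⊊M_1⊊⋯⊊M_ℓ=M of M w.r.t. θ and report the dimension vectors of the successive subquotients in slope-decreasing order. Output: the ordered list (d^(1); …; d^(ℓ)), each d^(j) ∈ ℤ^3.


Via rank(M_{q-1}∘⋯∘M_p): M ≅ I[1,3], I[2,3]^3.
μ_θ-semistable layers: μ^(1)=1; μ^(2)=-8

((0, 4, 4); (1, 0, 0))


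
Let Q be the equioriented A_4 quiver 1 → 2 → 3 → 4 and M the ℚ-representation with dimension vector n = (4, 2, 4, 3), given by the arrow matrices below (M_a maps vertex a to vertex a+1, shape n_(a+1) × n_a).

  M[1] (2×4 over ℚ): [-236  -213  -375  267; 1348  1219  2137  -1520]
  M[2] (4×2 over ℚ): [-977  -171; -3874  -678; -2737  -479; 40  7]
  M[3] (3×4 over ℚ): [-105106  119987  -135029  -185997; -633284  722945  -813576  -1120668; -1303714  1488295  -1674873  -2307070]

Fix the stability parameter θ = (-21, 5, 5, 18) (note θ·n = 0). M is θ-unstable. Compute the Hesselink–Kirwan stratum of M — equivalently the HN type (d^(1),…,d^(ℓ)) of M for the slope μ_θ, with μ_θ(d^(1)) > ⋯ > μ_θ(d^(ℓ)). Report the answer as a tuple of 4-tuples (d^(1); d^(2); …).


Barcode: M ≅ I[1,1]^2, I[1,4]^2, I[3,3], I[3,4]. HN layers by μ_θ (3 steps, strictly decreasing):
  μ^(1)=18; μ^(2)=5; μ^(3)=-21

((0, 0, 0, 3); (0, 2, 4, 0); (4, 0, 0, 0))


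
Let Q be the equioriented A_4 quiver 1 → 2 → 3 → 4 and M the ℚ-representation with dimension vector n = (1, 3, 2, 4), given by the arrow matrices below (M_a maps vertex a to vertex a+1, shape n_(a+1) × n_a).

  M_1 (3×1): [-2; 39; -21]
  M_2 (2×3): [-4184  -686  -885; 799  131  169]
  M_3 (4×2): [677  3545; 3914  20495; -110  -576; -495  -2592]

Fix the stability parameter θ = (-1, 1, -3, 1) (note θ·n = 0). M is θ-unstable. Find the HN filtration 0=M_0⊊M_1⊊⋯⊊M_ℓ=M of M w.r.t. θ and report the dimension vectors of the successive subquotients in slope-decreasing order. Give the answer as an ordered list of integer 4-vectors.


Barcode: M ≅ I[1,4], I[2,2], I[2,4], I[4,4]^2. HN layers by μ_θ (2 steps, strictly decreasing):
  μ^(1)=1; μ^(2)=-1

((0, 1, 0, 4); (1, 2, 2, 0))


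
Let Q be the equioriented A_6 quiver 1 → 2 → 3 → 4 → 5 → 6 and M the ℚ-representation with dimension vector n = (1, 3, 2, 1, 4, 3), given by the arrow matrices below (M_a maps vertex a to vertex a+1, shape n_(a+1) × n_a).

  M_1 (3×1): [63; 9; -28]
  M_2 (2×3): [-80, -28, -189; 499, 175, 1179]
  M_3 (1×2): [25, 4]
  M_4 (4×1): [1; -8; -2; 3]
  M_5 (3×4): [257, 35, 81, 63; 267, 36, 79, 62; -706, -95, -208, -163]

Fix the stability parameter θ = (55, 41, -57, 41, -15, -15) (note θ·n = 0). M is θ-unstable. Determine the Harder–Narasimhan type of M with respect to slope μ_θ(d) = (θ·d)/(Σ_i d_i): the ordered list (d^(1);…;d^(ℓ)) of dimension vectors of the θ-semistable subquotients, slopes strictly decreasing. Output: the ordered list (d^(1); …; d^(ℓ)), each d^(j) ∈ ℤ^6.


Via rank(M_{q-1}∘⋯∘M_p): M ≅ I[1,2], I[2,3], I[2,6], I[5,5], I[5,6]^2.
μ_θ-semistable layers: μ^(1)=48; μ^(2)=11/3; μ^(3)=-8; μ^(4)=-15

((1, 1, 0, 0, 0, 0); (0, 0, 0, 1, 1, 1); (0, 2, 2, 0, 0, 0); (0, 0, 0, 0, 3, 2))


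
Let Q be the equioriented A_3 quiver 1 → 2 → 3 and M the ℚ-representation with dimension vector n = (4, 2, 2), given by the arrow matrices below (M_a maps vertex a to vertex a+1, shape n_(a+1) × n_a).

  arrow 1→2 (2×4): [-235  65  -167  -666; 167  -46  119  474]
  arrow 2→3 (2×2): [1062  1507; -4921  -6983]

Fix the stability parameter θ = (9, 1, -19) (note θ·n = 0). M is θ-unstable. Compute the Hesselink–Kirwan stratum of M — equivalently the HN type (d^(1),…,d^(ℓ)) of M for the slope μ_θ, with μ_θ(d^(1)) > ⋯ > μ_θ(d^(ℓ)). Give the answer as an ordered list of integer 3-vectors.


Barcode: M ≅ I[1,1]^2, I[1,3]^2. HN layers by μ_θ (2 steps, strictly decreasing):
  μ^(1)=9; μ^(2)=-3

((2, 0, 0); (2, 2, 2))


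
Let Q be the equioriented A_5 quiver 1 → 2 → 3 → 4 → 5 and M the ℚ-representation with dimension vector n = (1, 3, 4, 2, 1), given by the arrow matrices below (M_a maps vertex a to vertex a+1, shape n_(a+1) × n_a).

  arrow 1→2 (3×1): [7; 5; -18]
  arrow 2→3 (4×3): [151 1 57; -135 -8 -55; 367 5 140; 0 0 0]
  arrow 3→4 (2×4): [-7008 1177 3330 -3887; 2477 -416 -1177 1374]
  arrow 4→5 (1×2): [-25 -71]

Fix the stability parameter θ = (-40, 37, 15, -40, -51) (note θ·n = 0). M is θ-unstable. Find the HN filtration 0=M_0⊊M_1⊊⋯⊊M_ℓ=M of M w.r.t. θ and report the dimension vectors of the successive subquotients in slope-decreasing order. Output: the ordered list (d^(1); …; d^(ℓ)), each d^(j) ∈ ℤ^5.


Barcode: M ≅ I[1,5], I[2,3], I[2,4], I[3,3]. HN layers by μ_θ (5 steps, strictly decreasing):
  μ^(1)=26; μ^(2)=15; μ^(3)=4; μ^(4)=-39/4; μ^(5)=-40

((0, 1, 1, 0, 0); (0, 0, 1, 0, 0); (0, 1, 1, 1, 0); (0, 1, 1, 1, 1); (1, 0, 0, 0, 0))


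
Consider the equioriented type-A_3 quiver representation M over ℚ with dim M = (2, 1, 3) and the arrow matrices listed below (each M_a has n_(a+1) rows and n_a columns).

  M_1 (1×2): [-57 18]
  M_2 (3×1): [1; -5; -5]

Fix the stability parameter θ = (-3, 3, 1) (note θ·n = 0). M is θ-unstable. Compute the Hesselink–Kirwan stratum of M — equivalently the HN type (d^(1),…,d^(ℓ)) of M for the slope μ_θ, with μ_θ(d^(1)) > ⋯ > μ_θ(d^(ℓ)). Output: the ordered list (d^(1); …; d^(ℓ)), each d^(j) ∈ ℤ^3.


Barcode: M ≅ I[1,1], I[1,3], I[3,3]^2. HN layers by μ_θ (3 steps, strictly decreasing):
  μ^(1)=2; μ^(2)=1; μ^(3)=-3

((0, 1, 1); (0, 0, 2); (2, 0, 0))
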